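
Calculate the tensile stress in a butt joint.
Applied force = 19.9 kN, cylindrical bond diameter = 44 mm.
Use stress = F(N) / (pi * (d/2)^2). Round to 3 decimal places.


A = pi * 22.0^2 = 1520.5308 mm^2
sigma = 19900.0 / 1520.5308 = 13.088 MPa

13.088


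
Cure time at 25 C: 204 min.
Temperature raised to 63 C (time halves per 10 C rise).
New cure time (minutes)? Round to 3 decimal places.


Acceleration factor = 2^(38/10) = 13.9288
New time = 204 / 13.9288 = 14.646 min

14.646


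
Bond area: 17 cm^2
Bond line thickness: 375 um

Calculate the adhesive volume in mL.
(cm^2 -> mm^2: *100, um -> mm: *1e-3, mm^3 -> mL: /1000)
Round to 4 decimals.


V = 17*100 * 375*1e-3 / 1000
= 0.6375 mL

0.6375


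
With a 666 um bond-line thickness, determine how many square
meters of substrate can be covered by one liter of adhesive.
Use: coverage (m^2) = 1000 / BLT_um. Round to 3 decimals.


Coverage = 1000 / 666 = 1.502 m^2

1.502


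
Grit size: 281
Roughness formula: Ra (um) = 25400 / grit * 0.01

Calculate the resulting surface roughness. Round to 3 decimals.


Ra = 25400 / 281 * 0.01
= 0.904 um

0.904


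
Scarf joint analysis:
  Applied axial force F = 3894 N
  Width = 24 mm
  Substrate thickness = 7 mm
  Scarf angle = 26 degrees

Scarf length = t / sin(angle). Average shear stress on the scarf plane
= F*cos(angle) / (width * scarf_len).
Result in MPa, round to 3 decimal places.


Scarf length = 7 / sin(26 deg) = 15.9682 mm
cos(26 deg) = 0.898794
Shear = 3894 * 0.898794 / (24 * 15.9682)
= 9.132 MPa

9.132


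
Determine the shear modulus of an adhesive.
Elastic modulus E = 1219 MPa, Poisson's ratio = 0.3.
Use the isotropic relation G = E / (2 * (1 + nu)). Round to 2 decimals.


G = 1219 / (2*(1+0.3)) = 1219 / 2.60
= 468.85 MPa

468.85


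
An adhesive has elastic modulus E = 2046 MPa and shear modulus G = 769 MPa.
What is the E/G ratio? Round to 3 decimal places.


E/G = 2046 / 769 = 2.661

2.661


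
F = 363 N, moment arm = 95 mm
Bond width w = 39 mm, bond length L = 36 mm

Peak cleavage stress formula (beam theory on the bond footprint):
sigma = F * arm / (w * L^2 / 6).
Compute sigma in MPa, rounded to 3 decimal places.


sigma = (363 * 95) / (39 * 1296 / 6)
= 34485 * 6 / 50544
= 206910 / 50544
= 4.094 MPa

4.094


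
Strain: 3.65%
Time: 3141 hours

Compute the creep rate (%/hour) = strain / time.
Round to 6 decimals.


Creep rate = 3.65 / 3141
= 0.001162 %/h

0.001162


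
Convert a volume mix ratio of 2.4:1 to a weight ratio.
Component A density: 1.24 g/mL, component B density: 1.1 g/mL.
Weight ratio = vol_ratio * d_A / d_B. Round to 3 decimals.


= 2.4 * 1.24 / 1.1 = 2.705

2.705


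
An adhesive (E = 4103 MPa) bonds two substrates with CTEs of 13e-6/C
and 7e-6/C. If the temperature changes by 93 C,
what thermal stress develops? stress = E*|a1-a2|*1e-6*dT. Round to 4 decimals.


Stress = 4103 * |13 - 7| * 1e-6 * 93
= 2.2895 MPa

2.2895


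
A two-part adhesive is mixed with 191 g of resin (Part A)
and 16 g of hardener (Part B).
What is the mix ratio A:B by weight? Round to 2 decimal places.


Mix ratio = mass_A / mass_B
= 191 / 16
= 11.94

11.94


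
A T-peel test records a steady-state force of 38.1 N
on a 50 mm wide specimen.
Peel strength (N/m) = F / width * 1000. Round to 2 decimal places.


Peel strength = 38.1 / 50 * 1000
= 762.00 N/m

762.00


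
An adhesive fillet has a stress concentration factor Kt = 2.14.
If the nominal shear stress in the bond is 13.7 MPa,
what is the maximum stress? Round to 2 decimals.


Max stress = 13.7 * 2.14 = 29.32 MPa

29.32


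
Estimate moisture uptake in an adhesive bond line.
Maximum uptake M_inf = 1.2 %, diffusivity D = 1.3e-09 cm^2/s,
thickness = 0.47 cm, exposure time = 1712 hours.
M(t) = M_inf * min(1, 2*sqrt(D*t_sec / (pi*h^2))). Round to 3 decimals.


Convert time: 1712 h = 6163200 s
ratio = min(1, 2*sqrt(1.3e-09*6163200/(pi*0.47^2)))
= 0.214898
M(t) = 1.2 * 0.214898 = 0.258%

0.258


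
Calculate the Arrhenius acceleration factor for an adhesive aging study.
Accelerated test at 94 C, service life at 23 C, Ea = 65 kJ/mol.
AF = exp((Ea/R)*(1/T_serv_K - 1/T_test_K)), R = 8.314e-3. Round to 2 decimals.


T_test = 367.15 K, T_serv = 296.15 K
Ea/R = 65 / 0.008314 = 7818.14
AF = exp(7818.14 * (1/296.15 - 1/367.15))
= 164.86

164.86


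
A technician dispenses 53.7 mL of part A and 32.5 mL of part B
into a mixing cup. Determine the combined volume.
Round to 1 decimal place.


Combined volume = 53.7 + 32.5
= 86.2 mL

86.2


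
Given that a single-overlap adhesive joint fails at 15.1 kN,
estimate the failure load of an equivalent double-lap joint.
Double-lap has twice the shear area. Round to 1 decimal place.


Double-lap factor = 2
Expected load = 15.1 * 2 = 30.2 kN

30.2


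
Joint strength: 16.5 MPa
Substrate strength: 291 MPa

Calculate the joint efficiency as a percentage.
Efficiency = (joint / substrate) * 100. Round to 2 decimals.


Efficiency = (16.5 / 291) * 100 = 5.67%

5.67


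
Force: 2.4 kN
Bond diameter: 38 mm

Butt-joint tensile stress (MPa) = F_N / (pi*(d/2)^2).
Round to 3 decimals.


F_N = 2.4 * 1000 = 2400.0 N
A = pi*(19.0)^2 = 1134.1149 mm^2
stress = 2400.0 / 1134.1149 = 2.116 MPa

2.116


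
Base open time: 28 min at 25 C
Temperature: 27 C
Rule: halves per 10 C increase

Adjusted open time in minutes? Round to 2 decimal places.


Acceleration = 2^((27-25)/10) = 1.1487
Open time = 28 / 1.1487 = 24.38 min

24.38


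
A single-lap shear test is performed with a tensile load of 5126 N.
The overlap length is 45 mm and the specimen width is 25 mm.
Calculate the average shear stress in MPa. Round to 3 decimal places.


Shear stress = F / (overlap * width)
= 5126 / (45 * 25)
= 5126 / 1125
= 4.556 MPa

4.556


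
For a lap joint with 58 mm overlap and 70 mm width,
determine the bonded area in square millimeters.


Area = 58 * 70 = 4060 mm^2

4060


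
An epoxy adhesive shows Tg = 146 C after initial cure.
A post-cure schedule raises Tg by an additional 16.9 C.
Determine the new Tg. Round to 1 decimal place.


New Tg = 146 + 16.9
= 162.9 C

162.9


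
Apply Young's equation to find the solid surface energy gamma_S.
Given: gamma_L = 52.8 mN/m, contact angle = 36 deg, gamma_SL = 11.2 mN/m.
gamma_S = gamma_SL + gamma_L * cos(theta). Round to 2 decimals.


theta_rad = 36 * pi/180 = 0.628319
gamma_S = 11.2 + 52.8 * cos(0.628319)
= 53.92 mN/m

53.92


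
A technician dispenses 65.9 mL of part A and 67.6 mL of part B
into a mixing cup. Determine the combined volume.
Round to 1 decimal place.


Combined volume = 65.9 + 67.6
= 133.5 mL

133.5


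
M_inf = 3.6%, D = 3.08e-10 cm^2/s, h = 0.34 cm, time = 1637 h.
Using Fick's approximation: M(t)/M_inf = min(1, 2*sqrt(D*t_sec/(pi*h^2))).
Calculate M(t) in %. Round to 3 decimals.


t = 5893200 s
ratio = min(1, 2*sqrt(3.08e-10*5893200/(pi*0.1156)))
= 0.141393
M(t) = 3.6 * 0.141393 = 0.509%

0.509


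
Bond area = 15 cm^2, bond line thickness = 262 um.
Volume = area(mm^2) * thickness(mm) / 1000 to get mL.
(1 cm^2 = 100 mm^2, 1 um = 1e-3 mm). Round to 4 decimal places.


area_mm2 = 15 * 100 = 1500
blt_mm = 262 * 1e-3 = 0.262
vol_mm3 = 1500 * 0.262 = 393.0
vol_mL = 393.0 / 1000 = 0.3930 mL

0.3930


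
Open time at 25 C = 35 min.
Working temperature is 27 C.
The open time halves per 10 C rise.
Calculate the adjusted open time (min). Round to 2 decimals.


factor = 2^((27 - 25) / 10) = 1.1487
ot = 35 / 1.1487 = 30.47 min

30.47


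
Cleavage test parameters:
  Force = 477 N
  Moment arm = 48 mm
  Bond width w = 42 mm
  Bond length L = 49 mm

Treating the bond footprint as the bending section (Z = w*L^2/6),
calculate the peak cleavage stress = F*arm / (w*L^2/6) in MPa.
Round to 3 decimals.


M = 477 * 48 = 22896 N*mm
Z = 42 * 49^2 / 6 = 100842 / 6 mm^3
sigma = M / Z = 6 * 22896 / 100842 = 137376 / 100842
= 1.362 MPa

1.362


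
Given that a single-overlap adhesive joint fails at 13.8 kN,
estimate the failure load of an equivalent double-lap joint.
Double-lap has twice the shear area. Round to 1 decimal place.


Double-lap factor = 2
Expected load = 13.8 * 2 = 27.6 kN

27.6


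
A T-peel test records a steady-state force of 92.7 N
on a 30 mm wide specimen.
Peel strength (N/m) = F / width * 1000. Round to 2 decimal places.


Peel strength = 92.7 / 30 * 1000
= 3090.00 N/m

3090.00


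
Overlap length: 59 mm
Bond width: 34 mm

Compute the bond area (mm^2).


Bond area = 59 * 34 = 2006 mm^2

2006


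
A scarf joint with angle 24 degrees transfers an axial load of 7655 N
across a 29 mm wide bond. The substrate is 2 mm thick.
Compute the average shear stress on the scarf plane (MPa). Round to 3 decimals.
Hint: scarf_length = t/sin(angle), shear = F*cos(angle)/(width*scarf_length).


scarf_length = 2 / sin(24 deg) = 4.9172 mm
cos(24 deg) = 0.913545
shear stress = 7655 * 0.913545 / (29 * 4.9172)
= 49.041 MPa

49.041


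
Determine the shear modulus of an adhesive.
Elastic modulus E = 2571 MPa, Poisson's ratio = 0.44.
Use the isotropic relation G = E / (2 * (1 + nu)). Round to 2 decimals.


G = 2571 / (2*(1+0.44)) = 2571 / 2.88
= 892.71 MPa

892.71


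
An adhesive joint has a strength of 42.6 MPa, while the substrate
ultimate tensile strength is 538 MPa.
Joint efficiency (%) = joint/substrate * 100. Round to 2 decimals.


Efficiency = 42.6 / 538 * 100
= 7.92%

7.92


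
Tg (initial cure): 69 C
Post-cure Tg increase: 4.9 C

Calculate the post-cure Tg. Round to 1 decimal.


Post-cure Tg = 69 + 4.9 = 73.9 C

73.9


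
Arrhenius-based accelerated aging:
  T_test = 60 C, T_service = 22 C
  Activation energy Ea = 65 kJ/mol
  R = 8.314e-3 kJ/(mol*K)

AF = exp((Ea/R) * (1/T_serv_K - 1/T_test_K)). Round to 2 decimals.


T_test_K = 333.15, T_serv_K = 295.15
AF = exp((65/8.314e-3) * (1/295.15 - 1/333.15))
= 20.52

20.52


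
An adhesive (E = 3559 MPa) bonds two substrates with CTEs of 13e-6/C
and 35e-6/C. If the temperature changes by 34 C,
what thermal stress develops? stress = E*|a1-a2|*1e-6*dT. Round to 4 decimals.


Stress = 3559 * |13 - 35| * 1e-6 * 34
= 2.6621 MPa

2.6621


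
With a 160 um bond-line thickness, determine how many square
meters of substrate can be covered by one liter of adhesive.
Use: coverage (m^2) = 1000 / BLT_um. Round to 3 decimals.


Coverage = 1000 / 160 = 6.250 m^2

6.250


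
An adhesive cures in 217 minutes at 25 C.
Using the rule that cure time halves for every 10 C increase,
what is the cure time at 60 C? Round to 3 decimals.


Factor = 2^((60 - 25) / 10) = 11.3137
Cure time = 217 / 11.3137
= 19.180 minutes

19.180


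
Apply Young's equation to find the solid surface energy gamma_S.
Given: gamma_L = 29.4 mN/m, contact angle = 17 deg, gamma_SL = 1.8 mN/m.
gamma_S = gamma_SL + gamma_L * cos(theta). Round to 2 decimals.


theta_rad = 17 * pi/180 = 0.296706
gamma_S = 1.8 + 29.4 * cos(0.296706)
= 29.92 mN/m

29.92


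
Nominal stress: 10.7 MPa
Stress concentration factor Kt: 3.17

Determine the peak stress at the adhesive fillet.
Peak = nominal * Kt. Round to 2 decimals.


Peak stress = 10.7 * 3.17
= 33.92 MPa

33.92


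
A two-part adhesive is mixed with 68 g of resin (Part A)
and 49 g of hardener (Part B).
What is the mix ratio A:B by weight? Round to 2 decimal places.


Mix ratio = mass_A / mass_B
= 68 / 49
= 1.39

1.39


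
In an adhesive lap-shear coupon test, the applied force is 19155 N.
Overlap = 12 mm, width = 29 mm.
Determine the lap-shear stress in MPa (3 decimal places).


stress = F / (overlap * width)
= 19155 / (12 * 29)
= 55.043 MPa

55.043


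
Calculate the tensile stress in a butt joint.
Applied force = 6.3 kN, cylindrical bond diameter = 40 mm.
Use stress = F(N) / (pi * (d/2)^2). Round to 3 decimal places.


A = pi * 20.0^2 = 1256.6371 mm^2
sigma = 6300.0 / 1256.6371 = 5.013 MPa

5.013


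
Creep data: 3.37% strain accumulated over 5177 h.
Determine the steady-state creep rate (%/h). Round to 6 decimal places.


Rate = 3.37 / 5177 = 0.000651 %/h

0.000651


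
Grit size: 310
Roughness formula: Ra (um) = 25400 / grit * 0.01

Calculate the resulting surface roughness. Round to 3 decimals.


Ra = 25400 / 310 * 0.01
= 0.819 um

0.819


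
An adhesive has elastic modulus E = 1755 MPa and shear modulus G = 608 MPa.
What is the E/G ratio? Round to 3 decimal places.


E/G = 1755 / 608 = 2.887

2.887


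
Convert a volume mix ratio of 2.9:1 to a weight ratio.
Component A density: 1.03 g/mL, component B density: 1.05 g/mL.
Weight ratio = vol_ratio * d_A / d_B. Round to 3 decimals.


= 2.9 * 1.03 / 1.05 = 2.845

2.845


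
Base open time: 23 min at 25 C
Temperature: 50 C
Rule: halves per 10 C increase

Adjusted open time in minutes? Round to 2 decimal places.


Acceleration = 2^((50-25)/10) = 5.6569
Open time = 23 / 5.6569 = 4.07 min

4.07


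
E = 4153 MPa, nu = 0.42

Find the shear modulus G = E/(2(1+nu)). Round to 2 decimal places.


G = 4153 / (2 * 1.42)
= 1462.32 MPa

1462.32


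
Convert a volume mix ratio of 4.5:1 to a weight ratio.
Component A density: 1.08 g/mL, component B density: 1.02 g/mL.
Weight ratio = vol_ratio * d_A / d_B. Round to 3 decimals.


= 4.5 * 1.08 / 1.02 = 4.765

4.765


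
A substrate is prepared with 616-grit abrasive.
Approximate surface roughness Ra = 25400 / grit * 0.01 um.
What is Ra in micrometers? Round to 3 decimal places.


Ra = 25400 / 616 * 0.01 = 0.412 um

0.412


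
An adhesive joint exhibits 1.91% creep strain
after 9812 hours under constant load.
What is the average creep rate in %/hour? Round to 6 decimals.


Creep rate = strain / time
= 1.91 / 9812
= 0.000195 %/h

0.000195


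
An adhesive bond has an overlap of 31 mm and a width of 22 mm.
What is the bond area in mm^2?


Bond area = overlap * width
= 31 * 22
= 682 mm^2

682


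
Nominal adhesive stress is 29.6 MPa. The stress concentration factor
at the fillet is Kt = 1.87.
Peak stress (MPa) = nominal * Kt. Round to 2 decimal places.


Peak = 29.6 * 1.87 = 55.35 MPa

55.35


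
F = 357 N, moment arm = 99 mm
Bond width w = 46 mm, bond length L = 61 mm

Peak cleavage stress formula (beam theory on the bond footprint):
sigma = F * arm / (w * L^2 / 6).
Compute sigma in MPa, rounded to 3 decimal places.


sigma = (357 * 99) / (46 * 3721 / 6)
= 35343 * 6 / 171166
= 212058 / 171166
= 1.239 MPa

1.239


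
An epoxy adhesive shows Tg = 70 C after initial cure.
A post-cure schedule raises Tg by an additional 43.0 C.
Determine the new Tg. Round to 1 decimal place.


New Tg = 70 + 43.0
= 113.0 C

113.0


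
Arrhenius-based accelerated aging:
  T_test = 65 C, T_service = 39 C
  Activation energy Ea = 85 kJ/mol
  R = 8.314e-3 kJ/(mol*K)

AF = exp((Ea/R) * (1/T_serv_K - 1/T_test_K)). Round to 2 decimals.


T_test_K = 338.15, T_serv_K = 312.15
AF = exp((85/8.314e-3) * (1/312.15 - 1/338.15))
= 12.41

12.41


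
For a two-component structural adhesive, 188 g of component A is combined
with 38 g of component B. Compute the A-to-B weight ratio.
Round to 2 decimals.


Weight ratio A:B = 188 / 38
= 4.95

4.95


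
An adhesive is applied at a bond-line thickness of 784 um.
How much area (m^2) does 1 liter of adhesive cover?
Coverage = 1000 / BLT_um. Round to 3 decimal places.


Coverage = 1000 / 784 = 1.276 m^2

1.276


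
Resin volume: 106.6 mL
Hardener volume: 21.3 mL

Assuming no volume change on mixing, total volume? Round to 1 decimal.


V_total = 106.6 + 21.3 = 127.9 mL

127.9


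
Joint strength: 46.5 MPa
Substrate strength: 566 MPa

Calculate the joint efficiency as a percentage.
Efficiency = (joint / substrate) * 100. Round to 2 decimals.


Efficiency = (46.5 / 566) * 100 = 8.22%

8.22


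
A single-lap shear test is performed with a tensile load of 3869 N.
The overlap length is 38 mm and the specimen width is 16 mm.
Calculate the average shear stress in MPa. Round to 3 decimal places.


Shear stress = F / (overlap * width)
= 3869 / (38 * 16)
= 3869 / 608
= 6.363 MPa

6.363


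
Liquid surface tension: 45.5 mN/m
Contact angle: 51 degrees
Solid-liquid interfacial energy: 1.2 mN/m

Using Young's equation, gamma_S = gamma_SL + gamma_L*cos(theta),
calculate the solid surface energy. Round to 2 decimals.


gamma_S = 1.2 + 45.5 * cos(51)
= 29.83 mN/m

29.83


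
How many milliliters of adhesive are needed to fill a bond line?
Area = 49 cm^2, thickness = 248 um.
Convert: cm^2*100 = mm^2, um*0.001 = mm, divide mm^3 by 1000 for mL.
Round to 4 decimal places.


= (49 * 100) * (248 * 0.001) / 1000
= 1.2152 mL

1.2152


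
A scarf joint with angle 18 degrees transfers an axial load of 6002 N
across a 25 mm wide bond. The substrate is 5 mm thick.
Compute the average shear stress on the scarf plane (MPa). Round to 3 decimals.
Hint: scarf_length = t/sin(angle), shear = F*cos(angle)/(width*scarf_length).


scarf_length = 5 / sin(18 deg) = 16.1803 mm
cos(18 deg) = 0.951057
shear stress = 6002 * 0.951057 / (25 * 16.1803)
= 14.112 MPa

14.112


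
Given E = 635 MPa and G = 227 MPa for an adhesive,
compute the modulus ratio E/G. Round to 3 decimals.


E/G ratio = 635 / 227 = 2.797

2.797


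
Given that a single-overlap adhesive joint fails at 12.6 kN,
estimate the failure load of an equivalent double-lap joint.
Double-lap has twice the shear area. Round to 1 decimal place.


Double-lap factor = 2
Expected load = 12.6 * 2 = 25.2 kN

25.2


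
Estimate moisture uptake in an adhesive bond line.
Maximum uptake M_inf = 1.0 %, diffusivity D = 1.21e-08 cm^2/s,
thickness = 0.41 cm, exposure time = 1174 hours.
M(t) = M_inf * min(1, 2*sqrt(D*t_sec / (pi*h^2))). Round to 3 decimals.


Convert time: 1174 h = 4226400 s
ratio = min(1, 2*sqrt(1.21e-08*4226400/(pi*0.41^2)))
= 0.622371
M(t) = 1.0 * 0.622371 = 0.622%

0.622


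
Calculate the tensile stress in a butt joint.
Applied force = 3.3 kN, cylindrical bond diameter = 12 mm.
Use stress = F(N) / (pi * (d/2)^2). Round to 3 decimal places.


A = pi * 6.0^2 = 113.0973 mm^2
sigma = 3300.0 / 113.0973 = 29.178 MPa

29.178


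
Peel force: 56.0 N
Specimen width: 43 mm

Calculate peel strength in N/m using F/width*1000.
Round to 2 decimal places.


Peel strength = 56.0 / 43 * 1000 = 1302.33 N/m

1302.33


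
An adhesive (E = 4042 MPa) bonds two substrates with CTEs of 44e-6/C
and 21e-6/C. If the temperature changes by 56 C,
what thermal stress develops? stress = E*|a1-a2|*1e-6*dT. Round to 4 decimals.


Stress = 4042 * |44 - 21| * 1e-6 * 56
= 5.2061 MPa

5.2061


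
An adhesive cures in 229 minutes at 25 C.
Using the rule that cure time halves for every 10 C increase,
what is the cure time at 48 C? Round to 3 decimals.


Factor = 2^((48 - 25) / 10) = 4.9246
Cure time = 229 / 4.9246
= 46.501 minutes

46.501


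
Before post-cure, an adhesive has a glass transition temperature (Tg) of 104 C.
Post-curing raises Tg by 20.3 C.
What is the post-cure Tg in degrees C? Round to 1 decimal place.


Tg_post = Tg_base + delta_Tg
= 104 + 20.3
= 124.3 C

124.3


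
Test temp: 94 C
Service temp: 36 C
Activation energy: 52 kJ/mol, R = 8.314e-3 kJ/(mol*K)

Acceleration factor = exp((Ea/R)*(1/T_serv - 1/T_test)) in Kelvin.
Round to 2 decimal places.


AF = exp((52/0.008314)*(1/309.15 - 1/367.15))
= 24.43

24.43


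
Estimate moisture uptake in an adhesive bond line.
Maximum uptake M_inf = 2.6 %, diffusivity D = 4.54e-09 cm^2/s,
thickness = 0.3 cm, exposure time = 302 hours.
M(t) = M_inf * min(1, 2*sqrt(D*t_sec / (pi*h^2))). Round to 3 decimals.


Convert time: 302 h = 1087200 s
ratio = min(1, 2*sqrt(4.54e-09*1087200/(pi*0.3^2)))
= 0.264251
M(t) = 2.6 * 0.264251 = 0.687%

0.687


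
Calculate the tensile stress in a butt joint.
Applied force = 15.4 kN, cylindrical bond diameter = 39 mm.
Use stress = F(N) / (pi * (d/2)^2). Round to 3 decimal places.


A = pi * 19.5^2 = 1194.5906 mm^2
sigma = 15400.0 / 1194.5906 = 12.891 MPa

12.891


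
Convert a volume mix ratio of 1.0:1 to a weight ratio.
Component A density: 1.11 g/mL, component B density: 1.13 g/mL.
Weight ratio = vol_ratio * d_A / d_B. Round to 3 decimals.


= 1.0 * 1.11 / 1.13 = 0.982

0.982


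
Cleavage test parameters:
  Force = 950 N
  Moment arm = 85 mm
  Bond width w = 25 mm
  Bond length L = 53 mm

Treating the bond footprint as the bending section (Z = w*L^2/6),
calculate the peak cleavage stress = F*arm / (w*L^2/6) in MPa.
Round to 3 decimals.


M = 950 * 85 = 80750 N*mm
Z = 25 * 53^2 / 6 = 70225 / 6 mm^3
sigma = M / Z = 6 * 80750 / 70225 = 484500 / 70225
= 6.899 MPa

6.899


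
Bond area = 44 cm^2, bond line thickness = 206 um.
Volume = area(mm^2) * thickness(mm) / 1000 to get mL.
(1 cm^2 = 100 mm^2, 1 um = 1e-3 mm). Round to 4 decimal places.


area_mm2 = 44 * 100 = 4400
blt_mm = 206 * 1e-3 = 0.206
vol_mm3 = 4400 * 0.206 = 906.4
vol_mL = 906.4 / 1000 = 0.9064 mL

0.9064


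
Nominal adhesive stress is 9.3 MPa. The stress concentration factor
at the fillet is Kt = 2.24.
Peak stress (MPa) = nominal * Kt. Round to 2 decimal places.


Peak = 9.3 * 2.24 = 20.83 MPa

20.83


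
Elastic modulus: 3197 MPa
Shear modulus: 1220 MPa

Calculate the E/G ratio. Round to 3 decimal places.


E / G = 3197 / 1220 = 2.620

2.620


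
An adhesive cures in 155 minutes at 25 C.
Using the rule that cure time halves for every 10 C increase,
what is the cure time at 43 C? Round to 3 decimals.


Factor = 2^((43 - 25) / 10) = 3.4822
Cure time = 155 / 3.4822
= 44.512 minutes

44.512


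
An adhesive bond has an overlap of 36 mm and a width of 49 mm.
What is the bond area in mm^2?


Bond area = overlap * width
= 36 * 49
= 1764 mm^2

1764


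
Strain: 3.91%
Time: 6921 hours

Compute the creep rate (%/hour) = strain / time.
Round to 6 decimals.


Creep rate = 3.91 / 6921
= 0.000565 %/h

0.000565


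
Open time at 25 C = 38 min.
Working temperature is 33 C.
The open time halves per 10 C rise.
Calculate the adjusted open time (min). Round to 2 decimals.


factor = 2^((33 - 25) / 10) = 1.7411
ot = 38 / 1.7411 = 21.83 min

21.83


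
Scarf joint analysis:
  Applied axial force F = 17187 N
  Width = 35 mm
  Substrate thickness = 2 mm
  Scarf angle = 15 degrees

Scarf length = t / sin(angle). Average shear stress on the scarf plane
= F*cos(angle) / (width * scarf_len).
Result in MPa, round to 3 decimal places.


Scarf length = 2 / sin(15 deg) = 7.7274 mm
cos(15 deg) = 0.965926
Shear = 17187 * 0.965926 / (35 * 7.7274)
= 61.382 MPa

61.382


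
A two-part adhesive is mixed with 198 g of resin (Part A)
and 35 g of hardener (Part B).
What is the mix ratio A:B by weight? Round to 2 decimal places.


Mix ratio = mass_A / mass_B
= 198 / 35
= 5.66

5.66


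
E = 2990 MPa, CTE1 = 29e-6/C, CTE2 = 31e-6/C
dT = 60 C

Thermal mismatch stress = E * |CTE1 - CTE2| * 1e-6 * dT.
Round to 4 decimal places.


= 2990 * 2e-6 * 60
= 0.3588 MPa

0.3588


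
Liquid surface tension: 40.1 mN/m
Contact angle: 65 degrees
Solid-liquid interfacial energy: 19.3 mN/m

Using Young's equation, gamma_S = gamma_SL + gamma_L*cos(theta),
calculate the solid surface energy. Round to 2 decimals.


gamma_S = 19.3 + 40.1 * cos(65)
= 36.25 mN/m

36.25


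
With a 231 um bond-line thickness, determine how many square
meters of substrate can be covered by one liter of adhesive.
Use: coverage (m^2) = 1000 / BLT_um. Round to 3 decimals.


Coverage = 1000 / 231 = 4.329 m^2

4.329


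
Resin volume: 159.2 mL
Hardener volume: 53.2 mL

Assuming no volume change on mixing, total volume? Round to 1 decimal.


V_total = 159.2 + 53.2 = 212.4 mL

212.4


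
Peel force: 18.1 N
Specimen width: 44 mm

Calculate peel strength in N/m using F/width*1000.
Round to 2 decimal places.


Peel strength = 18.1 / 44 * 1000 = 411.36 N/m

411.36


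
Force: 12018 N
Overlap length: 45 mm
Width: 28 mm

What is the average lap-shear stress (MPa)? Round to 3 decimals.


Average shear stress = F / (overlap * width)
= 12018 / (45 * 28)
= 9.538 MPa

9.538


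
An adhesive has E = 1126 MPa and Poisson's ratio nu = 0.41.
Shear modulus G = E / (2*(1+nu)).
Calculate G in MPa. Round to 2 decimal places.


G = 1126 / (2*(1+0.41))
= 1126 / 2.82
= 399.29 MPa

399.29


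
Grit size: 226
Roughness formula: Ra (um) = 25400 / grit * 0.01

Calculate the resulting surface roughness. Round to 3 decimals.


Ra = 25400 / 226 * 0.01
= 1.124 um

1.124


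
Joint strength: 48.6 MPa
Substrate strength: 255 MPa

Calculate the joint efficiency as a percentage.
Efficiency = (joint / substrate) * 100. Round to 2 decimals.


Efficiency = (48.6 / 255) * 100 = 19.06%

19.06


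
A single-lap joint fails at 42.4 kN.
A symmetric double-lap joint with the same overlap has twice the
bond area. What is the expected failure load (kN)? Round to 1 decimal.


Double-lap load = 2 * 42.4 = 84.8 kN

84.8


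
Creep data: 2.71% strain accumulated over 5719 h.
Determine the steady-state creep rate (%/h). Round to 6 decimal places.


Rate = 2.71 / 5719 = 0.000474 %/h

0.000474


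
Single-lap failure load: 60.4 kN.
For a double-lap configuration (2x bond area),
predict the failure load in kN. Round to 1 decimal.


Failure load = 60.4 * 2 = 120.8 kN

120.8


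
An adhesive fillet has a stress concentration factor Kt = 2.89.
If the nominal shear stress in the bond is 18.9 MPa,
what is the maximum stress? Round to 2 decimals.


Max stress = 18.9 * 2.89 = 54.62 MPa

54.62


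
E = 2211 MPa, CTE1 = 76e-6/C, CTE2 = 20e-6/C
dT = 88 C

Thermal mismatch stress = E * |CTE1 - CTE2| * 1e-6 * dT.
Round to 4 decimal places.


= 2211 * 56e-6 * 88
= 10.8958 MPa

10.8958


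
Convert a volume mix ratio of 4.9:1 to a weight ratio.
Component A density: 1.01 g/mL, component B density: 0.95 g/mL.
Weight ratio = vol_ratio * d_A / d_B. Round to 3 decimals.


= 4.9 * 1.01 / 0.95 = 5.209

5.209


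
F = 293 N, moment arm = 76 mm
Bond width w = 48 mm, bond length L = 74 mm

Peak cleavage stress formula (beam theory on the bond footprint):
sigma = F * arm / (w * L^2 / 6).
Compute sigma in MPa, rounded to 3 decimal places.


sigma = (293 * 76) / (48 * 5476 / 6)
= 22268 * 6 / 262848
= 133608 / 262848
= 0.508 MPa

0.508


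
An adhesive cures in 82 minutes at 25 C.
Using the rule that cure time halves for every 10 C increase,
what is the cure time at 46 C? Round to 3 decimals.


Factor = 2^((46 - 25) / 10) = 4.2871
Cure time = 82 / 4.2871
= 19.127 minutes

19.127


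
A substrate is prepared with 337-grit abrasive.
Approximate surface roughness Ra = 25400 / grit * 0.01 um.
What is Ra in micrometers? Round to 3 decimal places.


Ra = 25400 / 337 * 0.01 = 0.754 um

0.754


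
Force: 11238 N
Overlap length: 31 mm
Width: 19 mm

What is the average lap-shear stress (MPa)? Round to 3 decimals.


Average shear stress = F / (overlap * width)
= 11238 / (31 * 19)
= 19.080 MPa

19.080


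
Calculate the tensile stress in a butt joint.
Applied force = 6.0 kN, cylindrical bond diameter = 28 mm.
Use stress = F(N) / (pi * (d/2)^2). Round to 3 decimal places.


A = pi * 14.0^2 = 615.7522 mm^2
sigma = 6000.0 / 615.7522 = 9.744 MPa

9.744


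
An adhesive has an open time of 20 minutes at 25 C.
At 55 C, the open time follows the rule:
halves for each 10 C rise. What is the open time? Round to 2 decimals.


Factor = 2^((55-25)/10) = 8.0000
Open time = 20 / 8.0000 = 2.50 min

2.50


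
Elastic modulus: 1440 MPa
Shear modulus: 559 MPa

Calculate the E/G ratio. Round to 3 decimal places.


E / G = 1440 / 559 = 2.576

2.576


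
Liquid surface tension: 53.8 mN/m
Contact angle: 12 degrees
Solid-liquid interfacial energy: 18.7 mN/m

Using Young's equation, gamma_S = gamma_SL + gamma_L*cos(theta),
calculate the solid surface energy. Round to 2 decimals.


gamma_S = 18.7 + 53.8 * cos(12)
= 71.32 mN/m

71.32


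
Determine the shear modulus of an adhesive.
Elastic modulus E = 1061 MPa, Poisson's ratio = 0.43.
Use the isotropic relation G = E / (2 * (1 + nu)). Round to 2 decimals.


G = 1061 / (2*(1+0.43)) = 1061 / 2.86
= 370.98 MPa

370.98


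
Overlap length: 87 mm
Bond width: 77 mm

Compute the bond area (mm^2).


Bond area = 87 * 77 = 6699 mm^2

6699


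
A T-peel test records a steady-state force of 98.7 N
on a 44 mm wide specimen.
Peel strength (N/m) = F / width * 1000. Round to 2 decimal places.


Peel strength = 98.7 / 44 * 1000
= 2243.18 N/m

2243.18


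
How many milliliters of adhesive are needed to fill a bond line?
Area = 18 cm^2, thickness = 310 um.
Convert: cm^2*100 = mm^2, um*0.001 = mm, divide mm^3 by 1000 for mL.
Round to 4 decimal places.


= (18 * 100) * (310 * 0.001) / 1000
= 0.5580 mL

0.5580


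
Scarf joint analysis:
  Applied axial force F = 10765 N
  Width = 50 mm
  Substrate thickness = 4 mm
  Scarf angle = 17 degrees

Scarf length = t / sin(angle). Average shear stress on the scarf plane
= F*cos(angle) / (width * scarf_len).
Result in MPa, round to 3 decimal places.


Scarf length = 4 / sin(17 deg) = 13.6812 mm
cos(17 deg) = 0.956305
Shear = 10765 * 0.956305 / (50 * 13.6812)
= 15.049 MPa

15.049


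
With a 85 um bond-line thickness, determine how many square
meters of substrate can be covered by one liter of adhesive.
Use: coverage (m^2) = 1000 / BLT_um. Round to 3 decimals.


Coverage = 1000 / 85 = 11.765 m^2

11.765


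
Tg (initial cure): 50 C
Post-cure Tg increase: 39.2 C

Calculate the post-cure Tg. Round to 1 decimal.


Post-cure Tg = 50 + 39.2 = 89.2 C

89.2


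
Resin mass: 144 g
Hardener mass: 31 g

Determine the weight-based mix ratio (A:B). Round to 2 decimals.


Ratio = 144 / 31 = 4.65

4.65


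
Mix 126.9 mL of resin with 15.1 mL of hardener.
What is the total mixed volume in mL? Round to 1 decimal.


Total = 126.9 + 15.1 = 142.0 mL

142.0


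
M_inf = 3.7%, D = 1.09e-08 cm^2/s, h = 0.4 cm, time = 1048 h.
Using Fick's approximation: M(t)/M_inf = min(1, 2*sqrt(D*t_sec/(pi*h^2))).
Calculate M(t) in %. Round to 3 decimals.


t = 3772800 s
ratio = min(1, 2*sqrt(1.09e-08*3772800/(pi*0.1600)))
= 0.572058
M(t) = 3.7 * 0.572058 = 2.117%

2.117


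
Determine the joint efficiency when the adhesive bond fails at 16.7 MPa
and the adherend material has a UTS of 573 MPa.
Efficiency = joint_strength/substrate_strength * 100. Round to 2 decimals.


Joint efficiency = 16.7 / 573 * 100
= 2.91%

2.91


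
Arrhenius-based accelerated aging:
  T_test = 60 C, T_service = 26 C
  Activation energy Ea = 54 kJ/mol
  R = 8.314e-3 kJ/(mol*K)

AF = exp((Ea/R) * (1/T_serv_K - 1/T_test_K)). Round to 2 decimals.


T_test_K = 333.15, T_serv_K = 299.15
AF = exp((54/8.314e-3) * (1/299.15 - 1/333.15))
= 9.17

9.17


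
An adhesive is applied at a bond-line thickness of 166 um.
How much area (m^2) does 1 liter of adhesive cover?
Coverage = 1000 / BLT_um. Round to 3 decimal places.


Coverage = 1000 / 166 = 6.024 m^2

6.024


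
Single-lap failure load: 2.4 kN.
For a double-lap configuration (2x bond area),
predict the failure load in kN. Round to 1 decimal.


Failure load = 2.4 * 2 = 4.8 kN

4.8


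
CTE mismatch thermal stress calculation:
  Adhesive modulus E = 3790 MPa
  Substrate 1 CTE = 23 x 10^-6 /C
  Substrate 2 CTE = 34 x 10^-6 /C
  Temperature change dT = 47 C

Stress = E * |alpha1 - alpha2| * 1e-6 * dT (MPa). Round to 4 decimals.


delta_alpha = |23 - 34| = 11 x 10^-6/C
Stress = 3790 * 11e-6 * 47
= 1.9594 MPa

1.9594


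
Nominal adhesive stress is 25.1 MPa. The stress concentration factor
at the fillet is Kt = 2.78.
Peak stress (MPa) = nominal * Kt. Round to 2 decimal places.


Peak = 25.1 * 2.78 = 69.78 MPa

69.78


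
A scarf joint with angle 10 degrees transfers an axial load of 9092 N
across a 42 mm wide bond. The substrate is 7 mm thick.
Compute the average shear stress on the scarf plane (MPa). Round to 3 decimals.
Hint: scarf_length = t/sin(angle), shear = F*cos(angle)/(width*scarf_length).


scarf_length = 7 / sin(10 deg) = 40.3114 mm
cos(10 deg) = 0.984808
shear stress = 9092 * 0.984808 / (42 * 40.3114)
= 5.289 MPa

5.289


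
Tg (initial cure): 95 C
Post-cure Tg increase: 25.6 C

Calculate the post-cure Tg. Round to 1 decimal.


Post-cure Tg = 95 + 25.6 = 120.6 C

120.6


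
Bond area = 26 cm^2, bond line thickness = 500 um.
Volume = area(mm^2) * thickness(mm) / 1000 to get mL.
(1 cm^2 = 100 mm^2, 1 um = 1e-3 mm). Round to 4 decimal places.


area_mm2 = 26 * 100 = 2600
blt_mm = 500 * 1e-3 = 0.5
vol_mm3 = 2600 * 0.5 = 1300.0
vol_mL = 1300.0 / 1000 = 1.3000 mL

1.3000


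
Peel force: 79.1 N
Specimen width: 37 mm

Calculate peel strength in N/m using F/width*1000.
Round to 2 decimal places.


Peel strength = 79.1 / 37 * 1000 = 2137.84 N/m

2137.84


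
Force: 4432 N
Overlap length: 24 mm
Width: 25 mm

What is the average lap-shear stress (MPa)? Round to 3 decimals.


Average shear stress = F / (overlap * width)
= 4432 / (24 * 25)
= 7.387 MPa

7.387


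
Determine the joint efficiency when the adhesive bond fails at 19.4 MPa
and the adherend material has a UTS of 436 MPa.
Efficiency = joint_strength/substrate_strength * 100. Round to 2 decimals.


Joint efficiency = 19.4 / 436 * 100
= 4.45%

4.45


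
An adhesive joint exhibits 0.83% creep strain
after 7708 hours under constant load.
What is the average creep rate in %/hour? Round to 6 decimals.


Creep rate = strain / time
= 0.83 / 7708
= 0.000108 %/h

0.000108


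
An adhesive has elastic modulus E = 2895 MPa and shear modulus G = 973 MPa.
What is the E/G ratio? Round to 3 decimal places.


E/G = 2895 / 973 = 2.975

2.975


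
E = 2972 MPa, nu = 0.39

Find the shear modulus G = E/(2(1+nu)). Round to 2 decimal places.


G = 2972 / (2 * 1.39)
= 1069.06 MPa

1069.06


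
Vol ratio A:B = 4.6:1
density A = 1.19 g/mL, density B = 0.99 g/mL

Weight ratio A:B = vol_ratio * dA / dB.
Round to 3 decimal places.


Weight ratio = 4.6 * 1.19 / 0.99
= 5.529

5.529


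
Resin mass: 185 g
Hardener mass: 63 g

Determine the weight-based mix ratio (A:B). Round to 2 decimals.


Ratio = 185 / 63 = 2.94

2.94


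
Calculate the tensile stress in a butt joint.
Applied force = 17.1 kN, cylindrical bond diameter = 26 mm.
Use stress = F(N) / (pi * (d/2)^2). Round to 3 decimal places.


A = pi * 13.0^2 = 530.9292 mm^2
sigma = 17100.0 / 530.9292 = 32.208 MPa

32.208


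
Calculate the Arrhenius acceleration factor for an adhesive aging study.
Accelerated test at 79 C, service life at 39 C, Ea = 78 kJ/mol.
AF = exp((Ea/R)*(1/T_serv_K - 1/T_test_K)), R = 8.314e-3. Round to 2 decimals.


T_test = 352.15 K, T_serv = 312.15 K
Ea/R = 78 / 0.008314 = 9381.77
AF = exp(9381.77 * (1/312.15 - 1/352.15))
= 30.38

30.38


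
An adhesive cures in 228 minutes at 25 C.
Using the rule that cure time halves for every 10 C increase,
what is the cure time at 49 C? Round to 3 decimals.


Factor = 2^((49 - 25) / 10) = 5.2780
Cure time = 228 / 5.2780
= 43.198 minutes

43.198


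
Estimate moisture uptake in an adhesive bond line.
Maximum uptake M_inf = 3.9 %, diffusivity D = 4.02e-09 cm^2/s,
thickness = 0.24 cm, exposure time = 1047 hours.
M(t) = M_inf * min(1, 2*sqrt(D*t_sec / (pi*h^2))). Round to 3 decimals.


Convert time: 1047 h = 3769200 s
ratio = min(1, 2*sqrt(4.02e-09*3769200/(pi*0.24^2)))
= 0.578737
M(t) = 3.9 * 0.578737 = 2.257%

2.257


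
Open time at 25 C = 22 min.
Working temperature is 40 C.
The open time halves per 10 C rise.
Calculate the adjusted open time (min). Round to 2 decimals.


factor = 2^((40 - 25) / 10) = 2.8284
ot = 22 / 2.8284 = 7.78 min

7.78


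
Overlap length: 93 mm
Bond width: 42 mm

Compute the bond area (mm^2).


Bond area = 93 * 42 = 3906 mm^2

3906


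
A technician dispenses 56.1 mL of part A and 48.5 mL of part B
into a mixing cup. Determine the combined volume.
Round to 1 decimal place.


Combined volume = 56.1 + 48.5
= 104.6 mL

104.6


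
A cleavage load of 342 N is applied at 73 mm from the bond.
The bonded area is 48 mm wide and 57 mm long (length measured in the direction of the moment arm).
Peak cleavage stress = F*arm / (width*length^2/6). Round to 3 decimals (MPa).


Moment = 342 * 73 = 24966 N*mm
Section modulus = 48 * 3249 / 6 = 155952 / 6 mm^3
Stress = 24966 / (155952 / 6) = 149796 / 155952
= 0.961 MPa

0.961


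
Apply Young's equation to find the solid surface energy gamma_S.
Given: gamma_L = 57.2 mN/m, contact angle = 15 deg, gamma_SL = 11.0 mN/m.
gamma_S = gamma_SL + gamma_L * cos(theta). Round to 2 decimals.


theta_rad = 15 * pi/180 = 0.261799
gamma_S = 11.0 + 57.2 * cos(0.261799)
= 66.25 mN/m

66.25


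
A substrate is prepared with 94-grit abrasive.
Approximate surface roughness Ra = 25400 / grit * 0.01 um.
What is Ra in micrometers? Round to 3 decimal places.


Ra = 25400 / 94 * 0.01 = 2.702 um

2.702


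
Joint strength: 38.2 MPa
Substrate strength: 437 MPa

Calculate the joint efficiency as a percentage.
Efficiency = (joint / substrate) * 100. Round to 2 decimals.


Efficiency = (38.2 / 437) * 100 = 8.74%

8.74


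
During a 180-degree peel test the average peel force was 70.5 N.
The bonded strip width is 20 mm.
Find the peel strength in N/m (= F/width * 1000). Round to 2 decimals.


Peel strength = F/width * 1000
= 70.5 / 20 * 1000
= 3525.00 N/m

3525.00


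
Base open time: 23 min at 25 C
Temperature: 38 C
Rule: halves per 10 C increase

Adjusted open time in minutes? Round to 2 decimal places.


Acceleration = 2^((38-25)/10) = 2.4623
Open time = 23 / 2.4623 = 9.34 min

9.34


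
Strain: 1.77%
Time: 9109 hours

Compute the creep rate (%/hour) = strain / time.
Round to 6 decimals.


Creep rate = 1.77 / 9109
= 0.000194 %/h

0.000194


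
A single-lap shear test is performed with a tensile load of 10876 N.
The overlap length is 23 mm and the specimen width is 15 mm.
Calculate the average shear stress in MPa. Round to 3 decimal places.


Shear stress = F / (overlap * width)
= 10876 / (23 * 15)
= 10876 / 345
= 31.525 MPa

31.525


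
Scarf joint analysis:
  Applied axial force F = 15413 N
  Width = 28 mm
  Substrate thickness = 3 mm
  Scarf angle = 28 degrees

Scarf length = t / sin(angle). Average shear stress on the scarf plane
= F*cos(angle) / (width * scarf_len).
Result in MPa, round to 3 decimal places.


Scarf length = 3 / sin(28 deg) = 6.3902 mm
cos(28 deg) = 0.882948
Shear = 15413 * 0.882948 / (28 * 6.3902)
= 76.059 MPa

76.059


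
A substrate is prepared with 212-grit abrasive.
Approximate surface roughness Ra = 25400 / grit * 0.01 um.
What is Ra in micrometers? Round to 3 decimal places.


Ra = 25400 / 212 * 0.01 = 1.198 um

1.198


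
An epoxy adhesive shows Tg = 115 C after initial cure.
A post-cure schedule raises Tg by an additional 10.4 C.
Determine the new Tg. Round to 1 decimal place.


New Tg = 115 + 10.4
= 125.4 C

125.4


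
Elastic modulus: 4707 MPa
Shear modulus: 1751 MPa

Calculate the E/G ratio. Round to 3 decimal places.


E / G = 4707 / 1751 = 2.688

2.688


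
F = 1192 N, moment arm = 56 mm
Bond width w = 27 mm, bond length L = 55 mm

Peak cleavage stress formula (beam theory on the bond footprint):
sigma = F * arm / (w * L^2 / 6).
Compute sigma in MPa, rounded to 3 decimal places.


sigma = (1192 * 56) / (27 * 3025 / 6)
= 66752 * 6 / 81675
= 400512 / 81675
= 4.904 MPa

4.904


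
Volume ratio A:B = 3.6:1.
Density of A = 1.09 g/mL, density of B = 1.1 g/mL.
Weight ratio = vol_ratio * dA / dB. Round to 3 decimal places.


Wt ratio = 3.6 * 1.09 / 1.1
= 3.567

3.567


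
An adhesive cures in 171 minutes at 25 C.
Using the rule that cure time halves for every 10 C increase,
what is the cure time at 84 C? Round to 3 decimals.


Factor = 2^((84 - 25) / 10) = 59.7141
Cure time = 171 / 59.7141
= 2.864 minutes

2.864


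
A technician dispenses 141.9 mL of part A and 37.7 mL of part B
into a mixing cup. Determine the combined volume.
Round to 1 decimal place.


Combined volume = 141.9 + 37.7
= 179.6 mL

179.6
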